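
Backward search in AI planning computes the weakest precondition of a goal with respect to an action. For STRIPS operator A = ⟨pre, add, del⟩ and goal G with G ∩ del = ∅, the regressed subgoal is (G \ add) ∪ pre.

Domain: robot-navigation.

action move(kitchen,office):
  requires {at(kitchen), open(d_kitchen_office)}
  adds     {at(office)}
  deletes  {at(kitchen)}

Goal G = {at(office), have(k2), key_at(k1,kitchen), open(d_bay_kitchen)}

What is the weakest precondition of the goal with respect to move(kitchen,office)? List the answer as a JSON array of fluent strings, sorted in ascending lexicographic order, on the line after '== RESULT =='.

Regress:
  G ∩ del = {}  (empty — regression defined)
  G \ add = {at(office), have(k2), key_at(k1,kitchen), open(d_bay_kitchen)} \ {at(office)} = {have(k2), key_at(k1,kitchen), open(d_bay_kitchen)}
  ∪ pre   = {have(k2), key_at(k1,kitchen), open(d_bay_kitchen)} ∪ {at(kitchen), open(d_kitchen_office)}
          = {at(kitchen), have(k2), key_at(k1,kitchen), open(d_bay_kitchen), open(d_kitchen_office)}

== RESULT ==
["at(kitchen)", "have(k2)", "key_at(k1,kitchen)", "open(d_bay_kitchen)", "open(d_kitchen_office)"]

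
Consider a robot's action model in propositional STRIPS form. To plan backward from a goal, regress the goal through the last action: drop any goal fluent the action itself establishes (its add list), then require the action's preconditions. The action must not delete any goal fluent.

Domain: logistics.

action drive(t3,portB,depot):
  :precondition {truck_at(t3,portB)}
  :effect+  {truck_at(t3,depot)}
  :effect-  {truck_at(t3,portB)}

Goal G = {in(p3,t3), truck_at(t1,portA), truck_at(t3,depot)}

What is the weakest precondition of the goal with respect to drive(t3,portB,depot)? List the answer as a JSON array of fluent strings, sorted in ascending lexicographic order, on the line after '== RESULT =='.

Compute (G \ add) ∪ pre:
  G ∩ del = {}  (empty — regression defined)
  G \ add = {in(p3,t3), truck_at(t1,portA), truck_at(t3,depot)} \ {truck_at(t3,depot)} = {in(p3,t3), truck_at(t1,portA)}
  ∪ pre   = {in(p3,t3), truck_at(t1,portA)} ∪ {truck_at(t3,portB)}
          = {in(p3,t3), truck_at(t1,portA), truck_at(t3,portB)}

== RESULT ==
["in(p3,t3)", "truck_at(t1,portA)", "truck_at(t3,portB)"]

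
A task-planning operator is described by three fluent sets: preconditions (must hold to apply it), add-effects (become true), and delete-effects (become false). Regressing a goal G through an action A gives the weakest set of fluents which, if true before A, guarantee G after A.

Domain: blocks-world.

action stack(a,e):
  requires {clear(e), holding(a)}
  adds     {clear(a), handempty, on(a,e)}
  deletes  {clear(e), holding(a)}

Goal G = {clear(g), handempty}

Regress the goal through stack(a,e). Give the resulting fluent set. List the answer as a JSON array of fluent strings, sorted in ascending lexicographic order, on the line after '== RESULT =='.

Regress:
  G ∩ del = {}  (empty — regression defined)
  G \ add = {clear(g), handempty} \ {clear(a), handempty, on(a,e)} = {clear(g)}
  ∪ pre   = {clear(g)} ∪ {clear(e), holding(a)}
          = {clear(e), clear(g), holding(a)}

== RESULT ==
["clear(e)", "clear(g)", "holding(a)"]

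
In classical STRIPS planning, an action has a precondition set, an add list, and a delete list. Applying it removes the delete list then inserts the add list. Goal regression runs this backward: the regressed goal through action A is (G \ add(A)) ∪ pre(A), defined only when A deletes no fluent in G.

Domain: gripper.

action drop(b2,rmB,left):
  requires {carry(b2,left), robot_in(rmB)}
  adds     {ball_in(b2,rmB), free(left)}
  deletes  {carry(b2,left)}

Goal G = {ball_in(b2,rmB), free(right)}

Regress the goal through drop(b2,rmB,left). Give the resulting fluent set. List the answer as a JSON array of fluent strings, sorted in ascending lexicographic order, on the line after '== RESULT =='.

Compute (G \ add) ∪ pre:
  G ∩ del = {}  (empty — regression defined)
  G \ add = {ball_in(b2,rmB), free(right)} \ {ball_in(b2,rmB), free(left)} = {free(right)}
  ∪ pre   = {free(right)} ∪ {carry(b2,left), robot_in(rmB)}
          = {carry(b2,left), free(right), robot_in(rmB)}

== RESULT ==
["carry(b2,left)", "free(right)", "robot_in(rmB)"]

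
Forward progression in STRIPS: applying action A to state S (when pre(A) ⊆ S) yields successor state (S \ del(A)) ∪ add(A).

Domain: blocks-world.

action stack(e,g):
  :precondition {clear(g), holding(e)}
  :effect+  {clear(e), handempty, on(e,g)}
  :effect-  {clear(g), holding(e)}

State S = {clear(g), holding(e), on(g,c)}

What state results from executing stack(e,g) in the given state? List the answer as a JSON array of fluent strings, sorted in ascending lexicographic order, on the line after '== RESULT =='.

Compute (S \ del) ∪ add:
  pre ⊆ S: {clear(g), holding(e)} ⊆ S  — applicable
  S \ del = {on(g,c)}
  ∪ add   = {clear(e), handempty, on(e,g), on(g,c)}

== RESULT ==
["clear(e)", "handempty", "on(e,g)", "on(g,c)"]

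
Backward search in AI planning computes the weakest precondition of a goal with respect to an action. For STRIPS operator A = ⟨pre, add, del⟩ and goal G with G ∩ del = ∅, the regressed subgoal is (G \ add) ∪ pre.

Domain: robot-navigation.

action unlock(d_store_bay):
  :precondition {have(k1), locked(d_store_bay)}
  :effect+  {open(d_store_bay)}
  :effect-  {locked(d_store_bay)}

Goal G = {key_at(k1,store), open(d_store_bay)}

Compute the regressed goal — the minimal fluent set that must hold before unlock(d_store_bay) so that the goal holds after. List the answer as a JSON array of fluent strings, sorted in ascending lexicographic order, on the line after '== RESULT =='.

Compute (G \ add) ∪ pre:
  G ∩ del = {}  (empty — regression defined)
  G \ add = {key_at(k1,store), open(d_store_bay)} \ {open(d_store_bay)} = {key_at(k1,store)}
  ∪ pre   = {key_at(k1,store)} ∪ {have(k1), locked(d_store_bay)}
          = {have(k1), key_at(k1,store), locked(d_store_bay)}

== RESULT ==
["have(k1)", "key_at(k1,store)", "locked(d_store_bay)"]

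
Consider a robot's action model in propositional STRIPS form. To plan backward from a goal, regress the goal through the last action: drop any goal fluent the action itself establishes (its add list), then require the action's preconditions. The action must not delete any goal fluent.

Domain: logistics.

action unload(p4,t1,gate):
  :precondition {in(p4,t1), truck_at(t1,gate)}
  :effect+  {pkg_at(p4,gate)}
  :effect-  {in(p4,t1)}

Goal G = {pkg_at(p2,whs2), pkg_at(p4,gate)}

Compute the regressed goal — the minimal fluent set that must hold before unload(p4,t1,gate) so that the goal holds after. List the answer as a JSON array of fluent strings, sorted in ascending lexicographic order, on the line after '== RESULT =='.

Compute (G \ add) ∪ pre:
  G ∩ del = {}  (empty — regression defined)
  G \ add = {pkg_at(p2,whs2), pkg_at(p4,gate)} \ {pkg_at(p4,gate)} = {pkg_at(p2,whs2)}
  ∪ pre   = {pkg_at(p2,whs2)} ∪ {in(p4,t1), truck_at(t1,gate)}
          = {in(p4,t1), pkg_at(p2,whs2), truck_at(t1,gate)}

== RESULT ==
["in(p4,t1)", "pkg_at(p2,whs2)", "truck_at(t1,gate)"]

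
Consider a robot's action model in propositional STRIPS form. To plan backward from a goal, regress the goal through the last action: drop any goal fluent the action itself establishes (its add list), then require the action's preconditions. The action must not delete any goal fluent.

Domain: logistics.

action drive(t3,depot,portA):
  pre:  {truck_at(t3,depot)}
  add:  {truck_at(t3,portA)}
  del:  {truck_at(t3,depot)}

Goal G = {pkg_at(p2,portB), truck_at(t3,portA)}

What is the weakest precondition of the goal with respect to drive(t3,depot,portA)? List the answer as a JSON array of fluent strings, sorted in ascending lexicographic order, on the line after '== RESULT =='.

Compute (G \ add) ∪ pre:
  G ∩ del = {}  (empty — regression defined)
  G \ add = {pkg_at(p2,portB), truck_at(t3,portA)} \ {truck_at(t3,portA)} = {pkg_at(p2,portB)}
  ∪ pre   = {pkg_at(p2,portB)} ∪ {truck_at(t3,depot)}
          = {pkg_at(p2,portB), truck_at(t3,depot)}

== RESULT ==
["pkg_at(p2,portB)", "truck_at(t3,depot)"]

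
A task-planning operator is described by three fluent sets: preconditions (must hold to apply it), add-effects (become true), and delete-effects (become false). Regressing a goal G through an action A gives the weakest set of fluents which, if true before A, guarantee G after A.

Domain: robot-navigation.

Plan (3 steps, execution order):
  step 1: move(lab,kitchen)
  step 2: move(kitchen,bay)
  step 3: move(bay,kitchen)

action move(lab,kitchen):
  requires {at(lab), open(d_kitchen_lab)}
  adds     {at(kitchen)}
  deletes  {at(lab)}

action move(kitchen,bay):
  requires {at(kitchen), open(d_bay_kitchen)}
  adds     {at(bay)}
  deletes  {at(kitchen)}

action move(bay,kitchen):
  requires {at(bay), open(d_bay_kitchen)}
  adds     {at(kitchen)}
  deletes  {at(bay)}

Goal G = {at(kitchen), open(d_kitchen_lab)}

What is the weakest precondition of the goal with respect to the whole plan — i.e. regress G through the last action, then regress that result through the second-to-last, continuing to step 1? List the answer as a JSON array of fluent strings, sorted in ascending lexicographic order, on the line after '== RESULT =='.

Work backward from the goal:
  through step 3 (move(bay,kitchen)): drop {at(kitchen)}, keep {open(d_kitchen_lab)}, require {at(bay), open(d_bay_kitchen)}
    → {at(bay), open(d_bay_kitchen), open(d_kitchen_lab)}
  through step 2 (move(kitchen,bay)): drop {at(bay)}, keep {open(d_bay_kitchen), open(d_kitchen_lab)}, require {at(kitchen), open(d_bay_kitchen)}
    → {at(kitchen), open(d_bay_kitchen), open(d_kitchen_lab)}
  through step 1 (move(lab,kitchen)): drop {at(kitchen)}, keep {open(d_bay_kitchen), open(d_kitchen_lab)}, require {at(lab), open(d_kitchen_lab)}
    → {at(lab), open(d_bay_kitchen), open(d_kitchen_lab)}

== RESULT ==
["at(lab)", "open(d_bay_kitchen)", "open(d_kitchen_lab)"]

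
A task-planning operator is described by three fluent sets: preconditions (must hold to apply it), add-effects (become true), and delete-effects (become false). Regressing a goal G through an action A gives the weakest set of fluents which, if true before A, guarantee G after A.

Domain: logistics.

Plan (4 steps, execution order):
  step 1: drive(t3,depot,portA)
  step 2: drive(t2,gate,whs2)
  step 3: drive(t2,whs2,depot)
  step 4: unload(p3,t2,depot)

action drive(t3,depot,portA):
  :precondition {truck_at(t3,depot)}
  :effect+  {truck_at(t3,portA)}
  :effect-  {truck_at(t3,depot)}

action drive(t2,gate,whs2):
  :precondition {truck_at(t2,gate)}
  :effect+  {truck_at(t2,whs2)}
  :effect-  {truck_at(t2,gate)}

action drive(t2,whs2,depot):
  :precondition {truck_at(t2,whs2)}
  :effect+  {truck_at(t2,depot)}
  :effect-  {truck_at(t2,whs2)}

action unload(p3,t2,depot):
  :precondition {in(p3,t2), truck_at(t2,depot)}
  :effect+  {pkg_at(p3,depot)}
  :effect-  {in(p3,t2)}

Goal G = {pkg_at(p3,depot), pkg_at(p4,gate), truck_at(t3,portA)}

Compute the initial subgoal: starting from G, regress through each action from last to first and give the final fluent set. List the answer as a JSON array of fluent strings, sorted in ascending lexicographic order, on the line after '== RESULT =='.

Regress step by step:
  through step 4 (unload(p3,t2,depot)): drop {pkg_at(p3,depot)}, keep {pkg_at(p4,gate), truck_at(t3,portA)}, require {in(p3,t2), truck_at(t2,depot)}
    → {in(p3,t2), pkg_at(p4,gate), truck_at(t2,depot), truck_at(t3,portA)}
  through step 3 (drive(t2,whs2,depot)): drop {truck_at(t2,depot)}, keep {in(p3,t2), pkg_at(p4,gate), truck_at(t3,portA)}, require {truck_at(t2,whs2)}
    → {in(p3,t2), pkg_at(p4,gate), truck_at(t2,whs2), truck_at(t3,portA)}
  through step 2 (drive(t2,gate,whs2)): drop {truck_at(t2,whs2)}, keep {in(p3,t2), pkg_at(p4,gate), truck_at(t3,portA)}, require {truck_at(t2,gate)}
    → {in(p3,t2), pkg_at(p4,gate), truck_at(t2,gate), truck_at(t3,portA)}
  through step 1 (drive(t3,depot,portA)): drop {truck_at(t3,portA)}, keep {in(p3,t2), pkg_at(p4,gate), truck_at(t2,gate)}, require {truck_at(t3,depot)}
    → {in(p3,t2), pkg_at(p4,gate), truck_at(t2,gate), truck_at(t3,depot)}

== RESULT ==
["in(p3,t2)", "pkg_at(p4,gate)", "truck_at(t2,gate)", "truck_at(t3,depot)"]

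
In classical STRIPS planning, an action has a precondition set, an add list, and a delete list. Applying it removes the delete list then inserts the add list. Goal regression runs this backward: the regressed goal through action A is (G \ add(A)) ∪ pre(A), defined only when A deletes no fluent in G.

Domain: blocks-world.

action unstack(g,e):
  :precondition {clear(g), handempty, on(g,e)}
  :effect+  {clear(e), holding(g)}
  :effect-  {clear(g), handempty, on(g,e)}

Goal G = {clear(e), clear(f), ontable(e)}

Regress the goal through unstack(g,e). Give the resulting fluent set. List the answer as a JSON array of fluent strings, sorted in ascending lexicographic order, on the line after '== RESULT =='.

Compute (G \ add) ∪ pre:
  G ∩ del = {}  (empty — regression defined)
  G \ add = {clear(e), clear(f), ontable(e)} \ {clear(e), holding(g)} = {clear(f), ontable(e)}
  ∪ pre   = {clear(f), ontable(e)} ∪ {clear(g), handempty, on(g,e)}
          = {clear(f), clear(g), handempty, on(g,e), ontable(e)}

== RESULT ==
["clear(f)", "clear(g)", "handempty", "on(g,e)", "ontable(e)"]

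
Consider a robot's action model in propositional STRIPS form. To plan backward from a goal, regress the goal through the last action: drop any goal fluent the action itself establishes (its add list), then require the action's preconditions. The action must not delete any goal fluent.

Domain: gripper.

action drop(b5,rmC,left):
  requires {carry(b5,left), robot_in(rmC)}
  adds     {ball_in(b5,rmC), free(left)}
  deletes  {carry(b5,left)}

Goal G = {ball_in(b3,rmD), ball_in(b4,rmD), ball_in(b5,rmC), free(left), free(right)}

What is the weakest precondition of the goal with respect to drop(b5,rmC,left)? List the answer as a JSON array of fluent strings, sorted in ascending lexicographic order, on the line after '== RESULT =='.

Compute (G \ add) ∪ pre:
  G ∩ del = {}  (empty — regression defined)
  G \ add = {ball_in(b3,rmD), ball_in(b4,rmD), ball_in(b5,rmC), free(left), free(right)} \ {ball_in(b5,rmC), free(left)} = {ball_in(b3,rmD), ball_in(b4,rmD), free(right)}
  ∪ pre   = {ball_in(b3,rmD), ball_in(b4,rmD), free(right)} ∪ {carry(b5,left), robot_in(rmC)}
          = {ball_in(b3,rmD), ball_in(b4,rmD), carry(b5,left), free(right), robot_in(rmC)}

== RESULT ==
["ball_in(b3,rmD)", "ball_in(b4,rmD)", "carry(b5,left)", "free(right)", "robot_in(rmC)"]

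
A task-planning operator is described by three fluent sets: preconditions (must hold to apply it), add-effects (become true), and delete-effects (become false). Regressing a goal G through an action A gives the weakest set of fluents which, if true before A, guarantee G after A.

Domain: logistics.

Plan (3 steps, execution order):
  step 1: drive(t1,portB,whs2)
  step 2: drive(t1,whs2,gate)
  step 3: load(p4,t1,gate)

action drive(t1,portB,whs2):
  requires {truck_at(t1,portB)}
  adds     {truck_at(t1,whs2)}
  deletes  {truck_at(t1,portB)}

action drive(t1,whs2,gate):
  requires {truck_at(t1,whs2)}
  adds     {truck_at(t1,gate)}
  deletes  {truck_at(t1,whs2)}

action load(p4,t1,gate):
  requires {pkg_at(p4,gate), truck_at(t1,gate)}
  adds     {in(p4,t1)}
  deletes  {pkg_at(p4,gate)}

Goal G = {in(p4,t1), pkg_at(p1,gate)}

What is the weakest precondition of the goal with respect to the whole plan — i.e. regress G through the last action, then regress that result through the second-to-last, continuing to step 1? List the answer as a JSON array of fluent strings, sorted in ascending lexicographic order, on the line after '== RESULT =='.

Work backward from the goal:
  through step 3 (load(p4,t1,gate)): drop {in(p4,t1)}, keep {pkg_at(p1,gate)}, require {pkg_at(p4,gate), truck_at(t1,gate)}
    → {pkg_at(p1,gate), pkg_at(p4,gate), truck_at(t1,gate)}
  through step 2 (drive(t1,whs2,gate)): drop {truck_at(t1,gate)}, keep {pkg_at(p1,gate), pkg_at(p4,gate)}, require {truck_at(t1,whs2)}
    → {pkg_at(p1,gate), pkg_at(p4,gate), truck_at(t1,whs2)}
  through step 1 (drive(t1,portB,whs2)): drop {truck_at(t1,whs2)}, keep {pkg_at(p1,gate), pkg_at(p4,gate)}, require {truck_at(t1,portB)}
    → {pkg_at(p1,gate), pkg_at(p4,gate), truck_at(t1,portB)}

== RESULT ==
["pkg_at(p1,gate)", "pkg_at(p4,gate)", "truck_at(t1,portB)"]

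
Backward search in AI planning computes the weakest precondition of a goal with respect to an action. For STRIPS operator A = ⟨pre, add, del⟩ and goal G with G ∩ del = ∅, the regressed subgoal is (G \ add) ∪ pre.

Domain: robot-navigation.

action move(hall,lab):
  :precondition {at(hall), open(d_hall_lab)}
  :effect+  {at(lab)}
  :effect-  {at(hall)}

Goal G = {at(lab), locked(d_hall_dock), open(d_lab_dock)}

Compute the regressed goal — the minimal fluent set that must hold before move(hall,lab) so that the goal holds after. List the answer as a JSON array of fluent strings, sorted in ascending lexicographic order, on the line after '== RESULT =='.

Compute (G \ add) ∪ pre:
  G ∩ del = {}  (empty — regression defined)
  G \ add = {at(lab), locked(d_hall_dock), open(d_lab_dock)} \ {at(lab)} = {locked(d_hall_dock), open(d_lab_dock)}
  ∪ pre   = {locked(d_hall_dock), open(d_lab_dock)} ∪ {at(hall), open(d_hall_lab)}
          = {at(hall), locked(d_hall_dock), open(d_hall_lab), open(d_lab_dock)}

== RESULT ==
["at(hall)", "locked(d_hall_dock)", "open(d_hall_lab)", "open(d_lab_dock)"]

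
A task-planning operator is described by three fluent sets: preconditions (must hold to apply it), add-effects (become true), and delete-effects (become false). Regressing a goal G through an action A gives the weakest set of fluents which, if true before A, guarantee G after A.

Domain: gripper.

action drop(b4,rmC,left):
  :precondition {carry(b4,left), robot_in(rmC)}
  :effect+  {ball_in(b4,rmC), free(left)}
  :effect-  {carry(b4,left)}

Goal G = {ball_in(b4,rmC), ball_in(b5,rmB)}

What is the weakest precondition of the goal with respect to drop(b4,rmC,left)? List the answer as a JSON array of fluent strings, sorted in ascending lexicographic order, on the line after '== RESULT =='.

Regress:
  G ∩ del = {}  (empty — regression defined)
  G \ add = {ball_in(b4,rmC), ball_in(b5,rmB)} \ {ball_in(b4,rmC), free(left)} = {ball_in(b5,rmB)}
  ∪ pre   = {ball_in(b5,rmB)} ∪ {carry(b4,left), robot_in(rmC)}
          = {ball_in(b5,rmB), carry(b4,left), robot_in(rmC)}

== RESULT ==
["ball_in(b5,rmB)", "carry(b4,left)", "robot_in(rmC)"]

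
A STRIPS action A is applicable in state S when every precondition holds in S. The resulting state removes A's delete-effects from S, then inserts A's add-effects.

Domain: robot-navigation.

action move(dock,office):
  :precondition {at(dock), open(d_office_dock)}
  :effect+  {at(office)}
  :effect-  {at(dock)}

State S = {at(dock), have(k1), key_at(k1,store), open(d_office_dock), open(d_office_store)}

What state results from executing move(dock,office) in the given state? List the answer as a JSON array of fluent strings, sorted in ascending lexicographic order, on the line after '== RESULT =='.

Compute (S \ del) ∪ add:
  pre ⊆ S: {at(dock), open(d_office_dock)} ⊆ S  — applicable
  S \ del = {have(k1), key_at(k1,store), open(d_office_dock), open(d_office_store)}
  ∪ add   = {at(office), have(k1), key_at(k1,store), open(d_office_dock), open(d_office_store)}

== RESULT ==
["at(office)", "have(k1)", "key_at(k1,store)", "open(d_office_dock)", "open(d_office_store)"]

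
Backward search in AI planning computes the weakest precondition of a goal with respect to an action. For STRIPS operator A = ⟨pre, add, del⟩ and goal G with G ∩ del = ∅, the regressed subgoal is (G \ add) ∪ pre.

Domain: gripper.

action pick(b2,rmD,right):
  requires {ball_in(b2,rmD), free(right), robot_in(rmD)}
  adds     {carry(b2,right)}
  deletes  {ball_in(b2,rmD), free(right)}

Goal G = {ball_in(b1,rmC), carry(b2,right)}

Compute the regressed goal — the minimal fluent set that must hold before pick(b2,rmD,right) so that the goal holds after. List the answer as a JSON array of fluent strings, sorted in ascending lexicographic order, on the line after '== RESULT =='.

Compute (G \ add) ∪ pre:
  G ∩ del = {}  (empty — regression defined)
  G \ add = {ball_in(b1,rmC), carry(b2,right)} \ {carry(b2,right)} = {ball_in(b1,rmC)}
  ∪ pre   = {ball_in(b1,rmC)} ∪ {ball_in(b2,rmD), free(right), robot_in(rmD)}
          = {ball_in(b1,rmC), ball_in(b2,rmD), free(right), robot_in(rmD)}

== RESULT ==
["ball_in(b1,rmC)", "ball_in(b2,rmD)", "free(right)", "robot_in(rmD)"]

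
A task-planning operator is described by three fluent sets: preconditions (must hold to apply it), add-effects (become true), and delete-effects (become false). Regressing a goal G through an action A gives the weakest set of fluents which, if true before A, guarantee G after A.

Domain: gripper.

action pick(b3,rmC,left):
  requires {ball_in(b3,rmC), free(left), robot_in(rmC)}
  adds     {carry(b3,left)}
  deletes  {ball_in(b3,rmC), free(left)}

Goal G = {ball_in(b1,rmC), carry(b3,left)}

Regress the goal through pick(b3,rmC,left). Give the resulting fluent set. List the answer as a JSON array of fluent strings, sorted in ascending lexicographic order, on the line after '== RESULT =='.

Compute (G \ add) ∪ pre:
  G ∩ del = {}  (empty — regression defined)
  G \ add = {ball_in(b1,rmC), carry(b3,left)} \ {carry(b3,left)} = {ball_in(b1,rmC)}
  ∪ pre   = {ball_in(b1,rmC)} ∪ {ball_in(b3,rmC), free(left), robot_in(rmC)}
          = {ball_in(b1,rmC), ball_in(b3,rmC), free(left), robot_in(rmC)}

== RESULT ==
["ball_in(b1,rmC)", "ball_in(b3,rmC)", "free(left)", "robot_in(rmC)"]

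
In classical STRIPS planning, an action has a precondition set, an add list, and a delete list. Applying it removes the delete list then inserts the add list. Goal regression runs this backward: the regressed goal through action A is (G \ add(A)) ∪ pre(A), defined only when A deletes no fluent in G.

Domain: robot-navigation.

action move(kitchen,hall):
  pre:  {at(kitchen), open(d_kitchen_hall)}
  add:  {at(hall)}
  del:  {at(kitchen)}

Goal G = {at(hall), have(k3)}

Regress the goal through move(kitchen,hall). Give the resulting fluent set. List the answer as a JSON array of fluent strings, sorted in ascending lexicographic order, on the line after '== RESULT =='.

Regress:
  G ∩ del = {}  (empty — regression defined)
  G \ add = {at(hall), have(k3)} \ {at(hall)} = {have(k3)}
  ∪ pre   = {have(k3)} ∪ {at(kitchen), open(d_kitchen_hall)}
          = {at(kitchen), have(k3), open(d_kitchen_hall)}

== RESULT ==
["at(kitchen)", "have(k3)", "open(d_kitchen_hall)"]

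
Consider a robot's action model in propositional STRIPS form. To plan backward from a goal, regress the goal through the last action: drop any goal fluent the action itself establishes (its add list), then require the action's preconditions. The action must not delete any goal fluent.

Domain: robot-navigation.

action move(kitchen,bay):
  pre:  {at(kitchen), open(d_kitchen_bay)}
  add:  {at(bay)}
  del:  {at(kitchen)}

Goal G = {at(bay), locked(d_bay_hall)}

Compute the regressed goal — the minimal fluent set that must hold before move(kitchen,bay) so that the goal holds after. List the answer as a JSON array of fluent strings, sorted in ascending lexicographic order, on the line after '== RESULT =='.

Regress:
  G ∩ del = {}  (empty — regression defined)
  G \ add = {at(bay), locked(d_bay_hall)} \ {at(bay)} = {locked(d_bay_hall)}
  ∪ pre   = {locked(d_bay_hall)} ∪ {at(kitchen), open(d_kitchen_bay)}
          = {at(kitchen), locked(d_bay_hall), open(d_kitchen_bay)}

== RESULT ==
["at(kitchen)", "locked(d_bay_hall)", "open(d_kitchen_bay)"]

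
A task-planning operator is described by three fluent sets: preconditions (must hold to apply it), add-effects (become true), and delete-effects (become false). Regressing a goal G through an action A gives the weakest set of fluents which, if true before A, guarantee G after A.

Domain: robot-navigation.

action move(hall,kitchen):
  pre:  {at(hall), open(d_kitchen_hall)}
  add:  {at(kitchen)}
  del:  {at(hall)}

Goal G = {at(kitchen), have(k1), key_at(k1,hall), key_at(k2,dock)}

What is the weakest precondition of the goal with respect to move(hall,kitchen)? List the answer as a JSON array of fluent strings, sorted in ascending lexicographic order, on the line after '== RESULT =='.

Compute (G \ add) ∪ pre:
  G ∩ del = {}  (empty — regression defined)
  G \ add = {at(kitchen), have(k1), key_at(k1,hall), key_at(k2,dock)} \ {at(kitchen)} = {have(k1), key_at(k1,hall), key_at(k2,dock)}
  ∪ pre   = {have(k1), key_at(k1,hall), key_at(k2,dock)} ∪ {at(hall), open(d_kitchen_hall)}
          = {at(hall), have(k1), key_at(k1,hall), key_at(k2,dock), open(d_kitchen_hall)}

== RESULT ==
["at(hall)", "have(k1)", "key_at(k1,hall)", "key_at(k2,dock)", "open(d_kitchen_hall)"]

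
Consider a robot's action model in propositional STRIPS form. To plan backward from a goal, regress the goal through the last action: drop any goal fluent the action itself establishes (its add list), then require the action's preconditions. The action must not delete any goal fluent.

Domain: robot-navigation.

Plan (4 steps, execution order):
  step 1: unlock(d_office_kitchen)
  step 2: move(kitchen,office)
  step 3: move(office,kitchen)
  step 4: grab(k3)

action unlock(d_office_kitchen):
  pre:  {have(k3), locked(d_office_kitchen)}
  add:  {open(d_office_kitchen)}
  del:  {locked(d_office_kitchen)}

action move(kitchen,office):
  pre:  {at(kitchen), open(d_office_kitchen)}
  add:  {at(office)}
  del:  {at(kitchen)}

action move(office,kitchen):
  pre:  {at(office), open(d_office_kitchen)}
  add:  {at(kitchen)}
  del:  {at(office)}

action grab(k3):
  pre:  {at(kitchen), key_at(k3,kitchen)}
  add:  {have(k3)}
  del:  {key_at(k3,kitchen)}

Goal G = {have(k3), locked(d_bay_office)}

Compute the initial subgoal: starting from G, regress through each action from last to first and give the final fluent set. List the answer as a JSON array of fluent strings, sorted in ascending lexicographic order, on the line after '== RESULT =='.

Work backward from the goal:
  through step 4 (grab(k3)): drop {have(k3)}, keep {locked(d_bay_office)}, require {at(kitchen), key_at(k3,kitchen)}
    → {at(kitchen), key_at(k3,kitchen), locked(d_bay_office)}
  through step 3 (move(office,kitchen)): drop {at(kitchen)}, keep {key_at(k3,kitchen), locked(d_bay_office)}, require {at(office), open(d_office_kitchen)}
    → {at(office), key_at(k3,kitchen), locked(d_bay_office), open(d_office_kitchen)}
  through step 2 (move(kitchen,office)): drop {at(office)}, keep {key_at(k3,kitchen), locked(d_bay_office), open(d_office_kitchen)}, require {at(kitchen), open(d_office_kitchen)}
    → {at(kitchen), key_at(k3,kitchen), locked(d_bay_office), open(d_office_kitchen)}
  through step 1 (unlock(d_office_kitchen)): drop {open(d_office_kitchen)}, keep {at(kitchen), key_at(k3,kitchen), locked(d_bay_office)}, require {have(k3), locked(d_office_kitchen)}
    → {at(kitchen), have(k3), key_at(k3,kitchen), locked(d_bay_office), locked(d_office_kitchen)}

== RESULT ==
["at(kitchen)", "have(k3)", "key_at(k3,kitchen)", "locked(d_bay_office)", "locked(d_office_kitchen)"]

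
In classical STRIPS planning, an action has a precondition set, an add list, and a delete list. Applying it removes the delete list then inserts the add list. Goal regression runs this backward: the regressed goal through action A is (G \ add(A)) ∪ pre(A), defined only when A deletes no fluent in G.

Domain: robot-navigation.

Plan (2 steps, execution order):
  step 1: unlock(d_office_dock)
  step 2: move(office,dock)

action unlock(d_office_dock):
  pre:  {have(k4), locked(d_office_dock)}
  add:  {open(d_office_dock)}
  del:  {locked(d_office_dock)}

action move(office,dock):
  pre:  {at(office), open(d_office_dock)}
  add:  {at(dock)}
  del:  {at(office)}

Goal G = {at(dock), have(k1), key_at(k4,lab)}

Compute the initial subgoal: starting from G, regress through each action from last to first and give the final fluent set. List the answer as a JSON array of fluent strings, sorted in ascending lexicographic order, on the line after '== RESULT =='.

Work backward from the goal:
  through step 2 (move(office,dock)): drop {at(dock)}, keep {have(k1), key_at(k4,lab)}, require {at(office), open(d_office_dock)}
    → {at(office), have(k1), key_at(k4,lab), open(d_office_dock)}
  through step 1 (unlock(d_office_dock)): drop {open(d_office_dock)}, keep {at(office), have(k1), key_at(k4,lab)}, require {have(k4), locked(d_office_dock)}
    → {at(office), have(k1), have(k4), key_at(k4,lab), locked(d_office_dock)}

== RESULT ==
["at(office)", "have(k1)", "have(k4)", "key_at(k4,lab)", "locked(d_office_dock)"]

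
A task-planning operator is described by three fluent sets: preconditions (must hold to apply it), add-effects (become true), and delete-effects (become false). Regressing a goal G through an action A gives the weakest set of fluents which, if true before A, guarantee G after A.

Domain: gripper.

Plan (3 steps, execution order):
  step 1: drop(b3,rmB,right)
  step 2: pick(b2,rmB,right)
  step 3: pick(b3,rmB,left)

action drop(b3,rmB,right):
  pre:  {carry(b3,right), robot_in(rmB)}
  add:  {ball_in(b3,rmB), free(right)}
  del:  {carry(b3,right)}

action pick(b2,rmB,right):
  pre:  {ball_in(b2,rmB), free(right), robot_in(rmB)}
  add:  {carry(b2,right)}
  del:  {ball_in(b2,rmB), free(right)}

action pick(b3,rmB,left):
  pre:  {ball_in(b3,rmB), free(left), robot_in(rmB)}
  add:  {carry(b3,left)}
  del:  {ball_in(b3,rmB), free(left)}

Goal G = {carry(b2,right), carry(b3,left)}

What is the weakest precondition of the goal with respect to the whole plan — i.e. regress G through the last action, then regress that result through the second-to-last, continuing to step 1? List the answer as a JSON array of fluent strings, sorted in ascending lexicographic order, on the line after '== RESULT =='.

Work backward from the goal:
  through step 3 (pick(b3,rmB,left)): drop {carry(b3,left)}, keep {carry(b2,right)}, require {ball_in(b3,rmB), free(left), robot_in(rmB)}
    → {ball_in(b3,rmB), carry(b2,right), free(left), robot_in(rmB)}
  through step 2 (pick(b2,rmB,right)): drop {carry(b2,right)}, keep {ball_in(b3,rmB), free(left), robot_in(rmB)}, require {ball_in(b2,rmB), free(right), robot_in(rmB)}
    → {ball_in(b2,rmB), ball_in(b3,rmB), free(left), free(right), robot_in(rmB)}
  through step 1 (drop(b3,rmB,right)): drop {ball_in(b3,rmB), free(right)}, keep {ball_in(b2,rmB), free(left), robot_in(rmB)}, require {carry(b3,right), robot_in(rmB)}
    → {ball_in(b2,rmB), carry(b3,right), free(left), robot_in(rmB)}

== RESULT ==
["ball_in(b2,rmB)", "carry(b3,right)", "free(left)", "robot_in(rmB)"]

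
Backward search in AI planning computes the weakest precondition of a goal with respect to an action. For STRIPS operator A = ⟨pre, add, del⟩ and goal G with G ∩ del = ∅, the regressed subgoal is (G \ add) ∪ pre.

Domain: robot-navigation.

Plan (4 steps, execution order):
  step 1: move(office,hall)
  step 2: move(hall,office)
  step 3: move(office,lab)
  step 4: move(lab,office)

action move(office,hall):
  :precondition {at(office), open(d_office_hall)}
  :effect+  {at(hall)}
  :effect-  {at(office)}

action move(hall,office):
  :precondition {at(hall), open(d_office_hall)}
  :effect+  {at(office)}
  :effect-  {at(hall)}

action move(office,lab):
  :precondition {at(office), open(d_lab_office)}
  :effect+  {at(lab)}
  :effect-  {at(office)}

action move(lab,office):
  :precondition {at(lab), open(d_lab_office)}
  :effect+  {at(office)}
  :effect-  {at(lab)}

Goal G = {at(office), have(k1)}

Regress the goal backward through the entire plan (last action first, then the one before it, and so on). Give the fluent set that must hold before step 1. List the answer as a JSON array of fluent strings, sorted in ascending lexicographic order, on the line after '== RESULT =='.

Regress step by step:
  through step 4 (move(lab,office)): drop {at(office)}, keep {have(k1)}, require {at(lab), open(d_lab_office)}
    → {at(lab), have(k1), open(d_lab_office)}
  through step 3 (move(office,lab)): drop {at(lab)}, keep {have(k1), open(d_lab_office)}, require {at(office), open(d_lab_office)}
    → {at(office), have(k1), open(d_lab_office)}
  through step 2 (move(hall,office)): drop {at(office)}, keep {have(k1), open(d_lab_office)}, require {at(hall), open(d_office_hall)}
    → {at(hall), have(k1), open(d_lab_office), open(d_office_hall)}
  through step 1 (move(office,hall)): drop {at(hall)}, keep {have(k1), open(d_lab_office), open(d_office_hall)}, require {at(office), open(d_office_hall)}
    → {at(office), have(k1), open(d_lab_office), open(d_office_hall)}

== RESULT ==
["at(office)", "have(k1)", "open(d_lab_office)", "open(d_office_hall)"]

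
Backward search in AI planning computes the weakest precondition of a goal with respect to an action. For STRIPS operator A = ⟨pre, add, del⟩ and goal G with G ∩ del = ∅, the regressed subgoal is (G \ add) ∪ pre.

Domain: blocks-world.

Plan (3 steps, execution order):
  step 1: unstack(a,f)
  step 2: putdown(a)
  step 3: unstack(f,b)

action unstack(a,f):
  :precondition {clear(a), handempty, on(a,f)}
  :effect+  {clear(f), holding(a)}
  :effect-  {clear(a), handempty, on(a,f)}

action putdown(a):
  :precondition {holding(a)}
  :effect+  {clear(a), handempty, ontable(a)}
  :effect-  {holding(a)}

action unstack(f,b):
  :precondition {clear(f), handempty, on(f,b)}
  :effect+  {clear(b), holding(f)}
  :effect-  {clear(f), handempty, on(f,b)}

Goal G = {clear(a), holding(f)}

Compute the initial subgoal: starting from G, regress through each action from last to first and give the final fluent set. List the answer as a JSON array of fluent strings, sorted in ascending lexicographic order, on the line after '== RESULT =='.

Regress step by step:
  through step 3 (unstack(f,b)): drop {holding(f)}, keep {clear(a)}, require {clear(f), handempty, on(f,b)}
    → {clear(a), clear(f), handempty, on(f,b)}
  through step 2 (putdown(a)): drop {clear(a), handempty}, keep {clear(f), on(f,b)}, require {holding(a)}
    → {clear(f), holding(a), on(f,b)}
  through step 1 (unstack(a,f)): drop {clear(f), holding(a)}, keep {on(f,b)}, require {clear(a), handempty, on(a,f)}
    → {clear(a), handempty, on(a,f), on(f,b)}

== RESULT ==
["clear(a)", "handempty", "on(a,f)", "on(f,b)"]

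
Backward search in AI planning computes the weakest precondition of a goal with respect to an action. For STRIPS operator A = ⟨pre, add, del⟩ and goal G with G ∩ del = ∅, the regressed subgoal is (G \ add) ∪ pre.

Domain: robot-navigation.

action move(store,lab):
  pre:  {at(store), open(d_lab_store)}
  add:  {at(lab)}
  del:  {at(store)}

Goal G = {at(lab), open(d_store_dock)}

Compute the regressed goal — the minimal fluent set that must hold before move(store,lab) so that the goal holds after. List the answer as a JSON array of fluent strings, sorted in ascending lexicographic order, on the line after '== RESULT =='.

Compute (G \ add) ∪ pre:
  G ∩ del = {}  (empty — regression defined)
  G \ add = {at(lab), open(d_store_dock)} \ {at(lab)} = {open(d_store_dock)}
  ∪ pre   = {open(d_store_dock)} ∪ {at(store), open(d_lab_store)}
          = {at(store), open(d_lab_store), open(d_store_dock)}

== RESULT ==
["at(store)", "open(d_lab_store)", "open(d_store_dock)"]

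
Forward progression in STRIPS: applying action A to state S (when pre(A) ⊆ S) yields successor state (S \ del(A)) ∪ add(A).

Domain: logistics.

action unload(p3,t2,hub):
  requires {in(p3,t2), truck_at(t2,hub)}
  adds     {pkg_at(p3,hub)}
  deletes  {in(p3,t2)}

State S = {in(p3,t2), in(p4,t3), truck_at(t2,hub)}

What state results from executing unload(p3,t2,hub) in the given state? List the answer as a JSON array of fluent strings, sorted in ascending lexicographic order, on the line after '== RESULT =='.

Compute (S \ del) ∪ add:
  pre ⊆ S: {in(p3,t2), truck_at(t2,hub)} ⊆ S  — applicable
  S \ del = {in(p4,t3), truck_at(t2,hub)}
  ∪ add   = {in(p4,t3), pkg_at(p3,hub), truck_at(t2,hub)}

== RESULT ==
["in(p4,t3)", "pkg_at(p3,hub)", "truck_at(t2,hub)"]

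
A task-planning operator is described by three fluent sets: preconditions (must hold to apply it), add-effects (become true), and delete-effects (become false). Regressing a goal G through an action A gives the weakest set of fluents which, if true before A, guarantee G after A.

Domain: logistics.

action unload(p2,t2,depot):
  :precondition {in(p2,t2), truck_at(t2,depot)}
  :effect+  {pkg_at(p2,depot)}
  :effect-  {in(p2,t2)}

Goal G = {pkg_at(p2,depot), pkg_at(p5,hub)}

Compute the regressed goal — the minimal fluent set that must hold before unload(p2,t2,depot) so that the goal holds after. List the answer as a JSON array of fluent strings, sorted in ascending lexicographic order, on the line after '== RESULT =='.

Compute (G \ add) ∪ pre:
  G ∩ del = {}  (empty — regression defined)
  G \ add = {pkg_at(p2,depot), pkg_at(p5,hub)} \ {pkg_at(p2,depot)} = {pkg_at(p5,hub)}
  ∪ pre   = {pkg_at(p5,hub)} ∪ {in(p2,t2), truck_at(t2,depot)}
          = {in(p2,t2), pkg_at(p5,hub), truck_at(t2,depot)}

== RESULT ==
["in(p2,t2)", "pkg_at(p5,hub)", "truck_at(t2,depot)"]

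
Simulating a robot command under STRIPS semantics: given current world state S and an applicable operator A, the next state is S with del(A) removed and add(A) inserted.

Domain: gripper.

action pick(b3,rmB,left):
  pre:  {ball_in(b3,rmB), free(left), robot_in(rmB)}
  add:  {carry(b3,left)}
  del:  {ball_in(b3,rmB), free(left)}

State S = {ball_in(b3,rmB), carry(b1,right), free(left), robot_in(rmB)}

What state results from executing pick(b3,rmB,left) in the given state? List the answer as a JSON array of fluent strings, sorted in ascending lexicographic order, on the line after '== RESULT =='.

Progress:
  pre ⊆ S: {ball_in(b3,rmB), free(left), robot_in(rmB)} ⊆ S  — applicable
  S \ del = {carry(b1,right), robot_in(rmB)}
  ∪ add   = {carry(b1,right), carry(b3,left), robot_in(rmB)}

== RESULT ==
["carry(b1,right)", "carry(b3,left)", "robot_in(rmB)"]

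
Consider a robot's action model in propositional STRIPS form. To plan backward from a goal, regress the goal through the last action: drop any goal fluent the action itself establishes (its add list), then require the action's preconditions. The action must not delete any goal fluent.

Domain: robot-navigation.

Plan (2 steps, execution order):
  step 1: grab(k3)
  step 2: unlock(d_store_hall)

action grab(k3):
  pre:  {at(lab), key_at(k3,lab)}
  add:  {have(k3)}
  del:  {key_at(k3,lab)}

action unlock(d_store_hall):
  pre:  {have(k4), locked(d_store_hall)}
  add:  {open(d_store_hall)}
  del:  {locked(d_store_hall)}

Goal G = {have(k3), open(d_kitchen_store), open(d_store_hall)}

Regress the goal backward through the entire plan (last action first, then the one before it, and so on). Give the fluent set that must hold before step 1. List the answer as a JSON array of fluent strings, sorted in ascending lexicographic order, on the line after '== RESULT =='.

Work backward from the goal:
  through step 2 (unlock(d_store_hall)): drop {open(d_store_hall)}, keep {have(k3), open(d_kitchen_store)}, require {have(k4), locked(d_store_hall)}
    → {have(k3), have(k4), locked(d_store_hall), open(d_kitchen_store)}
  through step 1 (grab(k3)): drop {have(k3)}, keep {have(k4), locked(d_store_hall), open(d_kitchen_store)}, require {at(lab), key_at(k3,lab)}
    → {at(lab), have(k4), key_at(k3,lab), locked(d_store_hall), open(d_kitchen_store)}

== RESULT ==
["at(lab)", "have(k4)", "key_at(k3,lab)", "locked(d_store_hall)", "open(d_kitchen_store)"]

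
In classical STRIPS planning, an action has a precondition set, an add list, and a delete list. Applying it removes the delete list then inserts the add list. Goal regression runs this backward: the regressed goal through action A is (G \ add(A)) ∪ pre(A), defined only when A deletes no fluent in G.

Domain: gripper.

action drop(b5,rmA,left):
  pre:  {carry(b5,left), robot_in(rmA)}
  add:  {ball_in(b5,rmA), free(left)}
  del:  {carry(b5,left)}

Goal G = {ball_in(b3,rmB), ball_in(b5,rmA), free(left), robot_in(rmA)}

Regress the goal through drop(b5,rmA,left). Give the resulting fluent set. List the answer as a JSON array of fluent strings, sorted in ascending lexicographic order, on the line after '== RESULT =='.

Regress:
  G ∩ del = {}  (empty — regression defined)
  G \ add = {ball_in(b3,rmB), ball_in(b5,rmA), free(left), robot_in(rmA)} \ {ball_in(b5,rmA), free(left)} = {ball_in(b3,rmB), robot_in(rmA)}
  ∪ pre   = {ball_in(b3,rmB), robot_in(rmA)} ∪ {carry(b5,left), robot_in(rmA)}
          = {ball_in(b3,rmB), carry(b5,left), robot_in(rmA)}

== RESULT ==
["ball_in(b3,rmB)", "carry(b5,left)", "robot_in(rmA)"]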